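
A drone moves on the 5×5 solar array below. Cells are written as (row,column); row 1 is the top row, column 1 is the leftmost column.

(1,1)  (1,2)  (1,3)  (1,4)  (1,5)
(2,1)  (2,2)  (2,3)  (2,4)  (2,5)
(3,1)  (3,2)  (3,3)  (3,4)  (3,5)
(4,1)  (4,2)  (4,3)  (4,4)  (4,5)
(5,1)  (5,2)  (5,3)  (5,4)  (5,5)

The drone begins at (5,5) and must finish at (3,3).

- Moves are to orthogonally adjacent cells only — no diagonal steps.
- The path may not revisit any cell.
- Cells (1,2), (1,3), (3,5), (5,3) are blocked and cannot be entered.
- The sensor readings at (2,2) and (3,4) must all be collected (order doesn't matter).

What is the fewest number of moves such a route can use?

Any route passes through (2,2) and (3,4) in some order between (5,5) and (3,3). Summing Manhattan distances along each leg and taking the cheapest ordering ((5,5) → (3,4) → (2,2) → (3,3)) gives a lower bound of 3 + 3 + 2 = 8 moves.
A route of 8 moves achieves this: (5,5) → (4,5) → (4,4) → (3,4) → (2,4) → (2,3) → (2,2) → (3,2) → (3,3).
Since 8 matches the lower bound, it is optimal.

8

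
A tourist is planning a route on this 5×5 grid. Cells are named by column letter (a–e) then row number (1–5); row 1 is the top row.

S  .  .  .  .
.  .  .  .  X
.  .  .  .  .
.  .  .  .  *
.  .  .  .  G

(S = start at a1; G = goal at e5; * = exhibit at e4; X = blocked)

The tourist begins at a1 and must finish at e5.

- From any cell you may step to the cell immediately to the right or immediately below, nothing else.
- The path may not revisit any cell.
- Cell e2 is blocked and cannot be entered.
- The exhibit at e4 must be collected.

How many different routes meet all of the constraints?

30

A right/down-only route from a1 to e5 makes exactly 4 down-moves and 4 right-moves in some order.
With no other constraints that would be C(8,4) = 70 routes.
Split at e4 and multiply the segment counts (each segment already excludes blocked cells): a1→e4: 30; e4→e5: 1; product = 30.
That gives 30 routes.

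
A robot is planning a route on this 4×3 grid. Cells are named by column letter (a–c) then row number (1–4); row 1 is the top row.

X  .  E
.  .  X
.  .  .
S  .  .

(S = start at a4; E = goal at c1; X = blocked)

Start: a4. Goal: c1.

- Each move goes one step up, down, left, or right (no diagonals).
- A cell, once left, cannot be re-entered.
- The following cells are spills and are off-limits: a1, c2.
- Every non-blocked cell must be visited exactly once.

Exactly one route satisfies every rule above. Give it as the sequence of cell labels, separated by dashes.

Need to visit all 10 open cells exactly once, starting at a4 and ending at c1.
Cell c4 has only two open neighbours (c3 and b4), so the path must pass straight through it: one of those is the cell it's entered from and the other is where it exits.
Route from a4: right 2 to c4, up 1 to c3, left 2 to a3, up 1 to a2, right 1 to b2, up 1 to b1, right 1 to c1 — 9 moves in all.
Check: all 10 open cells covered.

a4 - b4 - c4 - c3 - b3 - a3 - a2 - b2 - b1 - c1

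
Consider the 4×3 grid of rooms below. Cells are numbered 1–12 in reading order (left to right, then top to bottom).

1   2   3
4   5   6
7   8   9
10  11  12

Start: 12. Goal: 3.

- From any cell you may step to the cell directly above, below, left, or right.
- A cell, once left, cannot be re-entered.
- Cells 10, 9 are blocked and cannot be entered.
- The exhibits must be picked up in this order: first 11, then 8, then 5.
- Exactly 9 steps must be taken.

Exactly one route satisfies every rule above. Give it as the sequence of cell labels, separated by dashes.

12 - 11 - 8 - 7 - 4 - 1 - 2 - 5 - 6 - 3

The waypoints must appear in the order 11, 8, 5, with no cell reused.
Route from 12: left to 11, up to 8, left to 7, 2× up (reaching 1), right to 2, down to 5, right to 6, up to 3 — 9 moves in all.
Check: order respected (11 at step 1, 8 at step 2, 5 at step 7); 9 moves as required.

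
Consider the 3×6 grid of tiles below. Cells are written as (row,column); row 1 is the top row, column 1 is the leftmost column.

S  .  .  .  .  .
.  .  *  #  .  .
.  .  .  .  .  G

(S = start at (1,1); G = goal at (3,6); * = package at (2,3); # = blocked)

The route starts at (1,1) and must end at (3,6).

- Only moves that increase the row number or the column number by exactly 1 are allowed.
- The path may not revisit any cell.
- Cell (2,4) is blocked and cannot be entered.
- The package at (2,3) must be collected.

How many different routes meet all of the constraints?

3

A right/down-only route from (1,1) to (3,6) makes exactly 2 down-moves and 5 right-moves in some order.
With no other constraints that would be C(7,2) = 21 routes.
Split at (2,3) and multiply the segment counts (each segment already excludes blocked cells): (1,1)→(2,3): 3; (2,3)→(3,6): 1; product = 3.
That gives 3 routes.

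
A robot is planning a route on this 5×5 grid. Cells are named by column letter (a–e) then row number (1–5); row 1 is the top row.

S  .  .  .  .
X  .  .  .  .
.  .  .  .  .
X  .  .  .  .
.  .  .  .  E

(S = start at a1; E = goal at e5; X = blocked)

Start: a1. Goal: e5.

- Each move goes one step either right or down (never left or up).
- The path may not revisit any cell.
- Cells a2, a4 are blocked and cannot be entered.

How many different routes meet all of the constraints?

A right/down-only route from a1 to e5 makes exactly 4 down-moves and 4 right-moves in some order.
With no other constraints that would be C(8,4) = 70 routes.
Subtract routes through each blocked cell (inclusion–exclusion for overlaps): − through a2: 35 − through a4: 5 + through a2&a4: 5 → 35.
That gives 35 routes.

35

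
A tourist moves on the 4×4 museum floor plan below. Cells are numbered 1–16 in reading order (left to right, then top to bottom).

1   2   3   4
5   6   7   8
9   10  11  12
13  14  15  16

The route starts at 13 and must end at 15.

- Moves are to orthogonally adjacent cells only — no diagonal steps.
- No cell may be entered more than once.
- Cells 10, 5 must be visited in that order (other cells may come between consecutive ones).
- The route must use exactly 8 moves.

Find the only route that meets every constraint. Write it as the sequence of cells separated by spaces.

The waypoints must appear in the order 10, 5, with no cell reused.
Route from 13: right 1 to 14, up 1 to 10, left 1 to 9, up 1 to 5, right 2 to 7, down 2 to 15 — 8 moves in all.
Check: order respected (10 at step 2, 5 at step 4); 8 moves as required.

13 14 10 9 5 6 7 11 15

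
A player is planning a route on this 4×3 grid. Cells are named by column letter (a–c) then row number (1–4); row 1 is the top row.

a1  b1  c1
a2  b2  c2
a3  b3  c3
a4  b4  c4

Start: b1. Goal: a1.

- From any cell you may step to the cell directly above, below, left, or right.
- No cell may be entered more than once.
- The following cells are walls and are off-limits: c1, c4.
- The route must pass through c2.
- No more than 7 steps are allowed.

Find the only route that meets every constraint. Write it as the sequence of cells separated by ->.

The 7-move cap with required stops at c2 leaves no slack for detours.
Route from b1: down to b2, right to c2, down to c3, 2× left (reaching a3), 2× up (reaching a1) — 7 moves in all.
Check: all required cells visited; 7 ≤ 7 moves.

b1 -> b2 -> c2 -> c3 -> b3 -> a3 -> a2 -> a1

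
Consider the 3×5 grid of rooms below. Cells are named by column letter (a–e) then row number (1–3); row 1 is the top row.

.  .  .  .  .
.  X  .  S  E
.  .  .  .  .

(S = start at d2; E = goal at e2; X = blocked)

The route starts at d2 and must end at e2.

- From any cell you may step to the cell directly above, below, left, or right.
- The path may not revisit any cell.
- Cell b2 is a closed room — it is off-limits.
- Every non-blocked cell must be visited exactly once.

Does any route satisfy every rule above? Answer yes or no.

Exhausting the options from d2, every branch either dead-ends against blocked cells, would have to re-enter a cell already used, or reaches the goal with a constraint still unmet.

no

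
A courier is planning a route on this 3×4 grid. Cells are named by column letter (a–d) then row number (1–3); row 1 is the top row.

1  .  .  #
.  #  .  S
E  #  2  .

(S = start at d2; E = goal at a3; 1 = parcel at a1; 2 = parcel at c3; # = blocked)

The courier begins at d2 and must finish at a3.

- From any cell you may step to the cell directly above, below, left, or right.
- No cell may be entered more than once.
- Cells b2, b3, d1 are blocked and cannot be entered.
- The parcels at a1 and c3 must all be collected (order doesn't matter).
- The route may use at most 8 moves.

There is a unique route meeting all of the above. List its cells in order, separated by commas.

The 8-move cap with required stops at a1, c3 leaves no slack for detours.
Route from d2: down to d3, left to c3, 2× up (reaching c1), 2× left (reaching a1), 2× down (reaching a3) — 8 moves in all.
Check: all required cells visited; 8 ≤ 8 moves.

d2, d3, c3, c2, c1, b1, a1, a2, a3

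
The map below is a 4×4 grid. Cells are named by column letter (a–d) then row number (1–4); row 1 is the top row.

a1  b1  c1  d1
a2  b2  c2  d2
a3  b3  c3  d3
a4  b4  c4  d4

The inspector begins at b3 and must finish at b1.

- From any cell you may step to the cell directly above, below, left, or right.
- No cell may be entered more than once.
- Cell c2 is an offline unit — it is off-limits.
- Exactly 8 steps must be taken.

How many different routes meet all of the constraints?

5

Need simple routes of exactly 8 moves from b3 to b1 (Manhattan distance 2, so 3 moves are spent on a detour and 3 undoing it).
Enumerating: b3 b4 c4 c3 d3 d2 d1 c1 b1 | b3 b4 c4 d4 d3 d2 d1 c1 b1 | b3 c3 c4 b4 a4 a3 a2 a1 b1 | b3 c3 c4 b4 a4 a3 a2 b2 b1 | b3 c3 c4 d4 d3 d2 d1 c1 b1.
That gives 5 routes.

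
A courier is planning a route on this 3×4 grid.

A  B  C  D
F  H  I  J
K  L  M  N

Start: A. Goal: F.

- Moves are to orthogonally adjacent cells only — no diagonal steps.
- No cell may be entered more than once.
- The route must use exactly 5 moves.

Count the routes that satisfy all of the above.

Need simple routes of exactly 5 moves from A to F (Manhattan distance 1, so 2 moves are spent on a detour and 2 undoing it).
Enumerating: A B H L K F | A B C I H F.
That gives 2 routes.

2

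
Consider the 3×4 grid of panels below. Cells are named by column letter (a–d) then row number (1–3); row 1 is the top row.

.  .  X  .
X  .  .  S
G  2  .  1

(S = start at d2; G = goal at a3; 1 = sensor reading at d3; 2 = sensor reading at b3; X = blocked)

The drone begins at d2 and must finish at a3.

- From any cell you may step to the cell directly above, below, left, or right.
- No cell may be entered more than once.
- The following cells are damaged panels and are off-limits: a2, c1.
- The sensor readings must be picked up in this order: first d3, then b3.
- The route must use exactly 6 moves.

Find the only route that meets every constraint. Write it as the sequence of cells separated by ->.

The waypoints must appear in the order d3, b3, with no cell reused.
Route from d2: down 1 to d3, left 1 to c3, up 1 to c2, left 1 to b2, down 1 to b3, left 1 to a3 — 6 moves in all.
Check: order respected (1 at step 1, 2 at step 5); 6 moves as required.

d2 -> d3 -> c3 -> c2 -> b2 -> b3 -> a3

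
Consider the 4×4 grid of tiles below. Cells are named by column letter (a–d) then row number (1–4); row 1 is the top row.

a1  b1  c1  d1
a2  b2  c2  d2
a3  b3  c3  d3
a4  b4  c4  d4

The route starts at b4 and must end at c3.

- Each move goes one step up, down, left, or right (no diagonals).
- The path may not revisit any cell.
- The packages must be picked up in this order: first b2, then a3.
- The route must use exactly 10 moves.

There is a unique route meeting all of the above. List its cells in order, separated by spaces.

The waypoints must appear in the order b2, a3, with no cell reused.
Route from b4: right 2 to d4, up 2 to d2, left 3 to a2, down 1 to a3, right 2 to c3 — 10 moves in all.
Check: order respected (b2 at step 6, a3 at step 8); 10 moves as required.

b4 c4 d4 d3 d2 c2 b2 a2 a3 b3 c3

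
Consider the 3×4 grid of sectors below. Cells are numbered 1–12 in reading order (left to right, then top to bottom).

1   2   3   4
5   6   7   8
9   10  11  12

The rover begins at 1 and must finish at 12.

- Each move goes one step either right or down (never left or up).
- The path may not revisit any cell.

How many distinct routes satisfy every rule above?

10

A right/down-only route from 1 to 12 makes exactly 2 down-moves and 3 right-moves in some order.
With no other constraints that would be C(5,2) = 10 routes.
That gives 10 routes.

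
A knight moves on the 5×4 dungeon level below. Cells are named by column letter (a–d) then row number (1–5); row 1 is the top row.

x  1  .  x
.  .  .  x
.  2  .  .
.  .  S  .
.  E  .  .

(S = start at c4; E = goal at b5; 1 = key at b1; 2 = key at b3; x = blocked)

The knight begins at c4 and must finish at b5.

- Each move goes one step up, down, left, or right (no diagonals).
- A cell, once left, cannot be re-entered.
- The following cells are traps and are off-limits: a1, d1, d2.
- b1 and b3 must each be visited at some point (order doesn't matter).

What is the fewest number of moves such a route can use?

Any route passes through b1 and b3 in some order between c4 and b5. Summing Manhattan distances along each leg and taking the cheapest ordering (c4 → b1 → b3 → b5) gives a lower bound of 4 + 2 + 2 = 8 moves.
A route of 8 moves achieves this: c4 → c3 → c2 → c1 → b1 → b2 → b3 → b4 → b5.
Since 8 matches the lower bound, it is optimal.

8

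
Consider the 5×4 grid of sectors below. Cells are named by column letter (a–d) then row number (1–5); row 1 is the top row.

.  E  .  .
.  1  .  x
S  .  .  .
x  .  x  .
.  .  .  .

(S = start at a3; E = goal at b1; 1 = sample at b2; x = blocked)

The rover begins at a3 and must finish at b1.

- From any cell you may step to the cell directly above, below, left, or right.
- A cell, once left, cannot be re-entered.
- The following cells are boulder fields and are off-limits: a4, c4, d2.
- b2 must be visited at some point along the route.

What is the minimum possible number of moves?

3

Any route passes through b2 somewhere between a3 and b1. Summing Manhattan distances along the two legs (a3 → b2 → b1) gives a lower bound of 2 + 1 = 3 moves.
A route of 3 moves achieves this: a3 → a2 → b2 → b1.
Since 3 matches the lower bound, it is optimal.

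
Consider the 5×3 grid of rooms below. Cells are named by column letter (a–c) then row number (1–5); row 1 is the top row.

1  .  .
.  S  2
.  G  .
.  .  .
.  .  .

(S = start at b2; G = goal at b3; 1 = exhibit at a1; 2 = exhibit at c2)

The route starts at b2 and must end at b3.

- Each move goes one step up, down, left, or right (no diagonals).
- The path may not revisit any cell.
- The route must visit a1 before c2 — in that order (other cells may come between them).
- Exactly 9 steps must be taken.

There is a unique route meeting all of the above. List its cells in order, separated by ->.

The waypoints must appear in the order a1, c2, with no cell reused.
Route from b2: left to a2, up to a1, 2× right (reaching c1), 3× down (reaching c4), left to b4, up to b3 — 9 moves in all.
Check: order respected (1 at step 2, 2 at step 5); 9 moves as required.

b2 -> a2 -> a1 -> b1 -> c1 -> c2 -> c3 -> c4 -> b4 -> b3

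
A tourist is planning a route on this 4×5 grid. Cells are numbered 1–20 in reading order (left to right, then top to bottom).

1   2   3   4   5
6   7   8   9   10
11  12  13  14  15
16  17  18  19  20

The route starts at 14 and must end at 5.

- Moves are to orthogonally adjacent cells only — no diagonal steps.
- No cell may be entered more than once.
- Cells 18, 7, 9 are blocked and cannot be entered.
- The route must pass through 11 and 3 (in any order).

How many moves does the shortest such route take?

9

Any route passes through 11 and 3 in some order between 14 and 5. Summing Manhattan distances along each leg and taking the cheapest ordering (14 → 11 → 3 → 5) gives a lower bound of 3 + 4 + 2 = 9 moves.
A route of 9 moves achieves this: 14 → 13 → 12 → 11 → 6 → 1 → 2 → 3 → 4 → 5.
Since 9 matches the lower bound, it is optimal.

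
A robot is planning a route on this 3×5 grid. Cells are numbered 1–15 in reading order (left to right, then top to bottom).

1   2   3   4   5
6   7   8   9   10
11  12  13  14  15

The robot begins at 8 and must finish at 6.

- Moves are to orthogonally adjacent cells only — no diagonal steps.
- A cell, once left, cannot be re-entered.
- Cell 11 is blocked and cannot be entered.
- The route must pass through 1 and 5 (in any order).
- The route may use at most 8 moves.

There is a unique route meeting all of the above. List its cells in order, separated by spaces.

8 9 10 5 4 3 2 1 6

The 8-move cap with required stops at 1, 5 leaves no slack for detours.
Route from 8: 2× right (reaching 10), up to 5, 4× left (reaching 1), down to 6 — 8 moves in all.
Check: all required cells visited; 8 ≤ 8 moves.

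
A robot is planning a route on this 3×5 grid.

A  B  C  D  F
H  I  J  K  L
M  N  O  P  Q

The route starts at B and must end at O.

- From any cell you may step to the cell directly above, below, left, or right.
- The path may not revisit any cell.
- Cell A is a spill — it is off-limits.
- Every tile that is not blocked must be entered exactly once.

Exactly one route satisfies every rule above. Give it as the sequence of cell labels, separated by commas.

Need to visit all 14 open cells exactly once, starting at B and ending at O.
Cell H has only two open neighbours (M and I), so the path must pass straight through it: one of those is the cell it's entered from and the other is where it exits.
Route from B: 3× right (reaching F), 2× down (reaching Q), left to P, up to K, 3× left (reaching H), down to M, 2× right (reaching O) — 13 moves in all.
Check: all 14 open cells covered.

B, C, D, F, L, Q, P, K, J, I, H, M, N, O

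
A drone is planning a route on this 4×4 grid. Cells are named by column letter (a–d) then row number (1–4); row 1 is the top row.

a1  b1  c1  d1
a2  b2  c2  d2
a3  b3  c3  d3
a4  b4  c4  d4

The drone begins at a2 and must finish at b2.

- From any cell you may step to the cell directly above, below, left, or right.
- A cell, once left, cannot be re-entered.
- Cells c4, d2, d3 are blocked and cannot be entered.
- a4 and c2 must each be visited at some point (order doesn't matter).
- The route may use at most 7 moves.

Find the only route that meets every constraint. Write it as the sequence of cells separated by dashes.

a2 - a3 - a4 - b4 - b3 - c3 - c2 - b2

Any route must reach a4 and c2 and still end at b2 within 7 moves, so the order of the required stops is forced.
Route from a2: down 2 to a4, right 1 to b4, up 1 to b3, right 1 to c3, up 1 to c2, left 1 to b2 — 7 moves in all.
Check: all required cells visited; 7 ≤ 7 moves.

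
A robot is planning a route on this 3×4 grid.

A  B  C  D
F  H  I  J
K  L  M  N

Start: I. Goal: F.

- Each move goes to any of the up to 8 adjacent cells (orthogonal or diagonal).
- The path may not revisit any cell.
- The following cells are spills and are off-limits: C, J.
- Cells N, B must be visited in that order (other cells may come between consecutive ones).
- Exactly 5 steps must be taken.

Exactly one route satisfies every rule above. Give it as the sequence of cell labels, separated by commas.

The waypoints must appear in the order N, B, with no cell reused.
Route from I: down-right 1 to N, left 1 to M, up-left 1 to H, up 1 to B, down-left 1 to F — 5 moves in all.
Check: order respected (N at step 1, B at step 4); 5 moves as required.

I, N, M, H, B, F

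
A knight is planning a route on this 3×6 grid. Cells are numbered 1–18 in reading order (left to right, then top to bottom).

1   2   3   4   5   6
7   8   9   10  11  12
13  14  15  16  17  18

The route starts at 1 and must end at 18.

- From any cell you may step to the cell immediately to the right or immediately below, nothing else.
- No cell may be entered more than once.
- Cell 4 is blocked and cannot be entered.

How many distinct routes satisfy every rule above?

15

A right/down-only route from 1 to 18 makes exactly 2 down-moves and 5 right-moves in some order.
With no other constraints that would be C(7,2) = 21 routes.
Subtract routes through each blocked cell (inclusion–exclusion for overlaps): − through 4: 6 → 15.
That gives 15 routes.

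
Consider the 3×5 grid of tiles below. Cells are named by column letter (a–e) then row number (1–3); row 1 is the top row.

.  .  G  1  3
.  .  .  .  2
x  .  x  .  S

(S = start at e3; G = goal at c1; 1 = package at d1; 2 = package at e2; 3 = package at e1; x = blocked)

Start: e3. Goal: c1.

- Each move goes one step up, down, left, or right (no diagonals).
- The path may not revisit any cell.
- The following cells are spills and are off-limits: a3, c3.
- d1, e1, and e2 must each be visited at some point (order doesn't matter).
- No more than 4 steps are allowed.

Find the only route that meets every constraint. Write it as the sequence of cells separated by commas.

The budget equals the shortest possible length, so every move has to be on a shortest route through the required cells.
Route from e3: up 2 to e1, left 2 to c1 — 4 moves in all.
Check: all required cells visited; 4 ≤ 4 moves.

e3, e2, e1, d1, c1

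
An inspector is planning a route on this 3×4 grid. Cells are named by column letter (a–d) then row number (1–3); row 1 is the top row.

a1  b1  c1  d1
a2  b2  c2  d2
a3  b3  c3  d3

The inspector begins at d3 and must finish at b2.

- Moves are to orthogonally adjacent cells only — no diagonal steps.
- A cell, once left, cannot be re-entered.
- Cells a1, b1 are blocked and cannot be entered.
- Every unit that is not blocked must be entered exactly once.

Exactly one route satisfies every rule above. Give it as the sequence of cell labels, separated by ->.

d3 -> d2 -> d1 -> c1 -> c2 -> c3 -> b3 -> a3 -> a2 -> b2

Need to visit all 10 open cells exactly once, starting at d3 and ending at b2.
Cell c1 has only two open neighbours (c2 and d1), so the path must pass straight through it: one of those is the cell it's entered from and the other is where it exits.
Route from d3: up 2 to d1, left 1 to c1, down 2 to c3, left 2 to a3, up 1 to a2, right 1 to b2 — 9 moves in all.
Check: all 10 open cells covered.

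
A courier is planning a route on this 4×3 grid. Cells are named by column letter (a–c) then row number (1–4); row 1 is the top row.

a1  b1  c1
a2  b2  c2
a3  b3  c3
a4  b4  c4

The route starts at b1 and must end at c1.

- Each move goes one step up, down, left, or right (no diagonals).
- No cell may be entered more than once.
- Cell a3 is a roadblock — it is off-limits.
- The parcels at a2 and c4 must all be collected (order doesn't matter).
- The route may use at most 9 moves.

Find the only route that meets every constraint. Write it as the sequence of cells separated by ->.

The 9-move cap with required stops at a2, c4 leaves no slack for detours.
Route from b1: left to a1, down to a2, right to b2, 2× down (reaching b4), right to c4, 3× up (reaching c1) — 9 moves in all.
Check: all required cells visited; 9 ≤ 9 moves.

b1 -> a1 -> a2 -> b2 -> b3 -> b4 -> c4 -> c3 -> c2 -> c1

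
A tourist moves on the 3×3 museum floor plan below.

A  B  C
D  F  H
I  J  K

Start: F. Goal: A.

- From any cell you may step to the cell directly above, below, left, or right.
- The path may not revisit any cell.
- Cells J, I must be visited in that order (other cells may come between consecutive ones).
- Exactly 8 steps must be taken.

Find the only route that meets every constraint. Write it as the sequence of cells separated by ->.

F -> B -> C -> H -> K -> J -> I -> D -> A

The waypoints must appear in the order J, I, with no cell reused.
Route from F: up 1 to B, right 1 to C, down 2 to K, left 2 to I, up 2 to A — 8 moves in all.
Check: order respected (J at step 5, I at step 6); 8 moves as required.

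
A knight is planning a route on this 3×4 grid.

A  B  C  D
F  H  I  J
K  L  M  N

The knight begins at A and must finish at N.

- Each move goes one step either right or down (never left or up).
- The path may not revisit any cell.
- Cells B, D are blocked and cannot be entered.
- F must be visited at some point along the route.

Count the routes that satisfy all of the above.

A right/down-only route from A to N makes exactly 2 down-moves and 3 right-moves in some order.
With no other constraints that would be C(5,2) = 10 routes.
Split at F and multiply the segment counts (each segment already excludes blocked cells): A→F: 1; F→N: 4; product = 4.
That gives 4 routes.

4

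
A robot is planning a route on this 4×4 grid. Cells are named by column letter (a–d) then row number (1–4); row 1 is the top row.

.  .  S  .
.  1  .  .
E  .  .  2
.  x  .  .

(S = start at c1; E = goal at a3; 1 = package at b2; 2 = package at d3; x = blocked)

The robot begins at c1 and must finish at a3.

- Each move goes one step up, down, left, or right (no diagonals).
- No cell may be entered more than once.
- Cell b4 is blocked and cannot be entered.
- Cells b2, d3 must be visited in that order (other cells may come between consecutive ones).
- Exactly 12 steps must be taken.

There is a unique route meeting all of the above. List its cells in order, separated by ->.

c1 -> b1 -> a1 -> a2 -> b2 -> c2 -> d2 -> d3 -> d4 -> c4 -> c3 -> b3 -> a3

The waypoints must appear in the order b2, d3, with no cell reused.
Route from c1: 2× left (reaching a1), down to a2, 3× right (reaching d2), 2× down (reaching d4), left to c4, up to c3, 2× left (reaching a3) — 12 moves in all.
Check: order respected (1 at step 4, 2 at step 7); 12 moves as required.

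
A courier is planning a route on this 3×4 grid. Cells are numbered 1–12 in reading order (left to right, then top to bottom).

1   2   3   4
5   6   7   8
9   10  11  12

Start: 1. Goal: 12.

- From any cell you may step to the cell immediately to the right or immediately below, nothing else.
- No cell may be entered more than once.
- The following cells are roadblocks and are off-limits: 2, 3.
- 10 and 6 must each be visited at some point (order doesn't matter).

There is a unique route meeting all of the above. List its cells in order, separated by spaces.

1 5 6 10 11 12

Moves only go right or down, so the column and row indices never decrease.
Route from 1: down 1 to 5, right 1 to 6, down 1 to 10, right 2 to 12 — 5 moves in all.
Check: all required cells visited.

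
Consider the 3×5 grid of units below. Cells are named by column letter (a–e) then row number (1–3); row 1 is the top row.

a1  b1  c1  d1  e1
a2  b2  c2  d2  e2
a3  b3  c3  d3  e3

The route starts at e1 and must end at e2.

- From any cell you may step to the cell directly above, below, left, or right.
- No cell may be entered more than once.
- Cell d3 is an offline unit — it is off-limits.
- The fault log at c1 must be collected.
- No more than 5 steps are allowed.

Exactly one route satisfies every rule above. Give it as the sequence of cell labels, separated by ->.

e1 -> d1 -> c1 -> c2 -> d2 -> e2

The 5-move cap with required stops at c1 leaves no slack for detours.
Route from e1: left 2 to c1, down 1 to c2, right 2 to e2 — 5 moves in all.
Check: all required cells visited; 5 ≤ 5 moves.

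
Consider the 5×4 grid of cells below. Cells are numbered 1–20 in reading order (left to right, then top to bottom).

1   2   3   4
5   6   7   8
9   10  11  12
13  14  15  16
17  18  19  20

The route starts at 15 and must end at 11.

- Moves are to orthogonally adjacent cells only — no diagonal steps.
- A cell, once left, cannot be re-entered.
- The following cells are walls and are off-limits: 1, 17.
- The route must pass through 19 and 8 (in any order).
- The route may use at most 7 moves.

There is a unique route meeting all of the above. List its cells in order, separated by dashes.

The 7-move cap with required stops at 19, 8 leaves no slack for detours.
Route from 15: down to 19, right to 20, 3× up (reaching 8), left to 7, down to 11 — 7 moves in all.
Check: all required cells visited; 7 ≤ 7 moves.

15 - 19 - 20 - 16 - 12 - 8 - 7 - 11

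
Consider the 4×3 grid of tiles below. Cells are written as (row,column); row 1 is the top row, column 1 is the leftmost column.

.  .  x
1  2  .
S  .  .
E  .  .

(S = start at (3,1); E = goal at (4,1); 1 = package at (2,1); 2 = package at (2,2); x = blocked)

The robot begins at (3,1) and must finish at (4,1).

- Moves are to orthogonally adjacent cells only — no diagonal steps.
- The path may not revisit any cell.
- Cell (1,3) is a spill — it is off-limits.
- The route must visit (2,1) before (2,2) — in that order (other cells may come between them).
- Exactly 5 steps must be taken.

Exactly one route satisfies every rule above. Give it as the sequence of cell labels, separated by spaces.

The waypoints must appear in the order (2,1), (2,2), with no cell reused.
Route from (3,1): up to (2,1), right to (2,2), 2× down (reaching (4,2)), left to (4,1) — 5 moves in all.
Check: order respected (1 at step 1, 2 at step 2); 5 moves as required.

(3,1) (2,1) (2,2) (3,2) (4,2) (4,1)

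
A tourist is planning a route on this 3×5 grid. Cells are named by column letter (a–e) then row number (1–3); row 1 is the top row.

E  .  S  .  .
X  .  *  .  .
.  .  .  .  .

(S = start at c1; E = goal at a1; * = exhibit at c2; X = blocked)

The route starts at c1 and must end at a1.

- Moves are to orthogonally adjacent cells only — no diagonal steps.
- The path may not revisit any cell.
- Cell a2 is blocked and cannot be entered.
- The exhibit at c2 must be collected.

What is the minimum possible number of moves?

Any route passes through c2 somewhere between c1 and a1. Summing Manhattan distances along the two legs (c1 → c2 → a1) gives a lower bound of 1 + 3 = 4 moves.
A route of 4 moves achieves this: c1 → c2 → b2 → b1 → a1.
Since 4 matches the lower bound, it is optimal.

4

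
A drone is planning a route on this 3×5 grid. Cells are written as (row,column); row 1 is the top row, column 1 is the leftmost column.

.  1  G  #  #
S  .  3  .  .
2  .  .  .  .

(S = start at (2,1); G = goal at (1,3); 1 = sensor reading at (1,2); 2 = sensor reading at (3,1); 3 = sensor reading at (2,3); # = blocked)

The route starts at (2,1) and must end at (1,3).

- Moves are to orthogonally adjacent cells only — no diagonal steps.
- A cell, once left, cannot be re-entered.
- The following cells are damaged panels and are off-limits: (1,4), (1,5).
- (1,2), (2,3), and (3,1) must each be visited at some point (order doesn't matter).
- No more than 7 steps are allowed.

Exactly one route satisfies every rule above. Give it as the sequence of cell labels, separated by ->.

(2,1) -> (3,1) -> (3,2) -> (3,3) -> (2,3) -> (2,2) -> (1,2) -> (1,3)

The budget equals the shortest possible length, so every move has to be on a shortest route through the required cells.
Route from (2,1): down 1 to (3,1), right 2 to (3,3), up 1 to (2,3), left 1 to (2,2), up 1 to (1,2), right 1 to (1,3) — 7 moves in all.
Check: all required cells visited; 7 ≤ 7 moves.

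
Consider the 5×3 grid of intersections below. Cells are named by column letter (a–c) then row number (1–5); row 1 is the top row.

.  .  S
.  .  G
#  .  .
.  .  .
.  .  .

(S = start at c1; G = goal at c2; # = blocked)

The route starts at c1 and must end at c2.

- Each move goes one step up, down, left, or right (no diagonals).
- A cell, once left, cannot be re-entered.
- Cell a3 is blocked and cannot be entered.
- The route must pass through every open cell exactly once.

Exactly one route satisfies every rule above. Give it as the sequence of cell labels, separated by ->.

c1 -> b1 -> a1 -> a2 -> b2 -> b3 -> b4 -> a4 -> a5 -> b5 -> c5 -> c4 -> c3 -> c2

Need to visit all 14 open cells exactly once, starting at c1 and ending at c2.
Route from c1: 2× left (reaching a1), down to a2, right to b2, 2× down (reaching b4), left to a4, down to a5, 2× right (reaching c5), 3× up (reaching c2) — 13 moves in all.
Check: all 14 open cells covered.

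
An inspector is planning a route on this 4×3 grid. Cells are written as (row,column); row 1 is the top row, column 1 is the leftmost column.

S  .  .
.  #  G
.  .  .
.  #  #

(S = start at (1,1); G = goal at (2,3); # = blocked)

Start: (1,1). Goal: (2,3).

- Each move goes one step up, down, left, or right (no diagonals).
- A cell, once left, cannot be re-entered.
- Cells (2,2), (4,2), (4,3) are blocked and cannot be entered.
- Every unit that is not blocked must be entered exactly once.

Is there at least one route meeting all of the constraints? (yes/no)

Cell (4,1) has only one open neighbour but is neither the start nor the goal, so a Hamiltonian route would have to both enter and leave it through the same neighbour — impossible without revisiting.

no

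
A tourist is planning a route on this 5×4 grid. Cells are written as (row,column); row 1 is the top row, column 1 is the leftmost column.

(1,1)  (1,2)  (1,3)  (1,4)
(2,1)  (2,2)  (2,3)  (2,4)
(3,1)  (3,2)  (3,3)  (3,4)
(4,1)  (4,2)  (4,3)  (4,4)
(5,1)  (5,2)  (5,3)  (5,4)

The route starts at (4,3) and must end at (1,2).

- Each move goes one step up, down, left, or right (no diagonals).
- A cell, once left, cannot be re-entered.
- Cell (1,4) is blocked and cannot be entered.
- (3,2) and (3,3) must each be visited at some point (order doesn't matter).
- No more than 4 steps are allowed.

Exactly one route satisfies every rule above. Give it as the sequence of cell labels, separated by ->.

The 4-move cap with required stops at (3,2), (3,3) leaves no slack for detours.
Route from (4,3): up to (3,3), left to (3,2), 2× up (reaching (1,2)) — 4 moves in all.
Check: all required cells visited; 4 ≤ 4 moves.

(4,3) -> (3,3) -> (3,2) -> (2,2) -> (1,2)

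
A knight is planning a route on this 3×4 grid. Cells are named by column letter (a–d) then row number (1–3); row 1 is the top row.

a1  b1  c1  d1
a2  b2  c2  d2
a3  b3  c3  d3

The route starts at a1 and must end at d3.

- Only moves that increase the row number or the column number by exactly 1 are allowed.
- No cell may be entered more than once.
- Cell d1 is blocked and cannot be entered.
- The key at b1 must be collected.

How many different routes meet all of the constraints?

5

A right/down-only route from a1 to d3 makes exactly 2 down-moves and 3 right-moves in some order.
With no other constraints that would be C(5,2) = 10 routes.
Split at b1 and multiply the segment counts (each segment already excludes blocked cells): a1→b1: 1; b1→d3: 5; product = 5.
That gives 5 routes.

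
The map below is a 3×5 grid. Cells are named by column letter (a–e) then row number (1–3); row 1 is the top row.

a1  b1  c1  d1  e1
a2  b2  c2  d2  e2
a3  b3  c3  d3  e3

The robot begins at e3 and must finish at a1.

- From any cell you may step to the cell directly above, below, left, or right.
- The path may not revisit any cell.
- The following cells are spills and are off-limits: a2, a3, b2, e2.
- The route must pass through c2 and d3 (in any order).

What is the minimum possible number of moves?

Any route passes through c2 and d3 in some order between e3 and a1. Summing Manhattan distances along each leg and taking the cheapest ordering (e3 → d3 → c2 → a1) gives a lower bound of 1 + 2 + 3 = 6 moves.
A route of 6 moves achieves this: e3 → d3 → d2 → c2 → c1 → b1 → a1.
Since 6 matches the lower bound, it is optimal.

6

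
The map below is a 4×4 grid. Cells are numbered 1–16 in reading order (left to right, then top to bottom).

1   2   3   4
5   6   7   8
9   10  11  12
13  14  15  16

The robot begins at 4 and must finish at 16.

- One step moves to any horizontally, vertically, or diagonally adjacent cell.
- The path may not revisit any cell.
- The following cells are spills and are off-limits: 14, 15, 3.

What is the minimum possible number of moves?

With diagonal moves allowed, the Chebyshev distance max(|Δrow|,|Δcol|) from 4 to 16 is 3, so at least 3 moves are needed.
A route of 3 moves achieves this: 4 → 7 → 11 → 16.
Since 3 matches the lower bound, it is optimal.

3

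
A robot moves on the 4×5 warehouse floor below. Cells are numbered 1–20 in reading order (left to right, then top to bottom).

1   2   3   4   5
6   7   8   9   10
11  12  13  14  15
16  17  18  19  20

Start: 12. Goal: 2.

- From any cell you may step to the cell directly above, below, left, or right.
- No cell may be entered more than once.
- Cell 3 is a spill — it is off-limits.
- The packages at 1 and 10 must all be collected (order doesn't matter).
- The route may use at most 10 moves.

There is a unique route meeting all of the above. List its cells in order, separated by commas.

12, 13, 14, 15, 10, 9, 8, 7, 6, 1, 2

Any route must reach 1 and 10 and still end at 2 within 10 moves, so the order of the required stops is forced.
Route from 12: right 3 to 15, up 1 to 10, left 4 to 6, up 1 to 1, right 1 to 2 — 10 moves in all.
Check: all required cells visited; 10 ≤ 10 moves.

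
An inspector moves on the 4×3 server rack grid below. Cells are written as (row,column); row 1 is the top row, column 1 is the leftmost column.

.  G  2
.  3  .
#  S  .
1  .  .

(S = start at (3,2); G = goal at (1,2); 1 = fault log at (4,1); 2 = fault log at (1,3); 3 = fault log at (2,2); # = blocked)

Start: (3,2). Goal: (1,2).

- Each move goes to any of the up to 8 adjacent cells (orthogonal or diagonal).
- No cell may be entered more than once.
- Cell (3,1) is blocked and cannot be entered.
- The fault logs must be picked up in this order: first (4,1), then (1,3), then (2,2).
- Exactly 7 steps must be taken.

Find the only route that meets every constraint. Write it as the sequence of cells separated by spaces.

The waypoints must appear in the order (4,1), (1,3), (2,2), with no cell reused.
Route from (3,2): down-left 1 to (4,1), right 1 to (4,2), up-right 1 to (3,3), up 2 to (1,3), down-left 1 to (2,2), up 1 to (1,2) — 7 moves in all.
Check: order respected (1 at step 1, 2 at step 5, 3 at step 6); 7 moves as required.

(3,2) (4,1) (4,2) (3,3) (2,3) (1,3) (2,2) (1,2)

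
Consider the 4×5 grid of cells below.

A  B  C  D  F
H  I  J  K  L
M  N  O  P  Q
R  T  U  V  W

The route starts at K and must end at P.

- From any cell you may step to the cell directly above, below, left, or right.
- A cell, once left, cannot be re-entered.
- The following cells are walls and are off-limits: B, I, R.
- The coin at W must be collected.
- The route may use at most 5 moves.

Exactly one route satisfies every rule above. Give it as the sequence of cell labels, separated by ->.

K -> L -> Q -> W -> V -> P

Any route must reach W and still end at P within 5 moves, so the order of the required stops is forced.
Route from K: right to L, 2× down (reaching W), left to V, up to P — 5 moves in all.
Check: all required cells visited; 5 ≤ 5 moves.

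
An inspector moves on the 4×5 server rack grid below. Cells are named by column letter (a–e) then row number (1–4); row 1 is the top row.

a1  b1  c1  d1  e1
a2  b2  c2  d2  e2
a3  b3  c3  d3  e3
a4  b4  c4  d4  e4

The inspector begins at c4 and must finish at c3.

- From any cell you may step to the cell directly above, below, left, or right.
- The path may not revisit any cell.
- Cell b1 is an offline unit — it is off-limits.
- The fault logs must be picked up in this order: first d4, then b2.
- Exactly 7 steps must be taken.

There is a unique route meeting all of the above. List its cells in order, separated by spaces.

c4 d4 d3 d2 c2 b2 b3 c3

The waypoints must appear in the order d4, b2, with no cell reused.
Route from c4: right 1 to d4, up 2 to d2, left 2 to b2, down 1 to b3, right 1 to c3 — 7 moves in all.
Check: order respected (d4 at step 1, b2 at step 5); 7 moves as required.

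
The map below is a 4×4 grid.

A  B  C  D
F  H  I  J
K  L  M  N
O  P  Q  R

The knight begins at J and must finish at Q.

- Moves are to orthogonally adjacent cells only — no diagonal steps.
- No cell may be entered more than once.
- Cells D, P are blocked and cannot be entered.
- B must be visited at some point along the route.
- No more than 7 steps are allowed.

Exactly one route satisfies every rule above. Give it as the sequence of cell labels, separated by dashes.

Any route must reach B and still end at Q within 7 moves, so the order of the required stops is forced.
Route from J: left to I, up to C, left to B, 2× down (reaching L), right to M, down to Q — 7 moves in all.
Check: all required cells visited; 7 ≤ 7 moves.

J - I - C - B - H - L - M - Q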